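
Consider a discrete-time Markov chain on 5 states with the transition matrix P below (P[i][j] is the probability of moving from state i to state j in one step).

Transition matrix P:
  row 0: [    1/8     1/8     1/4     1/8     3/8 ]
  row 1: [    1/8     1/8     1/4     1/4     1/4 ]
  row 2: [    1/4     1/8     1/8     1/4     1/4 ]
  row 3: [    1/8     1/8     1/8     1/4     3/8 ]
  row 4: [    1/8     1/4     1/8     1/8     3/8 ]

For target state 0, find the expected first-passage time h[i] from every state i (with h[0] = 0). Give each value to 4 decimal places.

h = [0.0000, 6.8744, 6.1106, 6.9816, 6.9682]

First-step conditioning: h[0] = 0; for i ≠ 0, h[i] = 1 + Σ_k P[i][k]·h[k].
  h[1] = 1 + 1/8·h[1] + 1/4·h[2] + 1/4·h[3] + 1/4·h[4]
  h[2] = 1 + 1/8·h[1] + 1/8·h[2] + 1/4·h[3] + 1/4·h[4]
  h[3] = 1 + 1/8·h[1] + 1/8·h[2] + 1/4·h[3] + 3/8·h[4]
  h[4] = 1 + 1/4·h[1] + 1/8·h[2] + 1/8·h[3] + 3/8·h[4]
Solving the 4×4 linear system over states ≠ 0 gives exactly h = [0, 1368/199, 1216/199, 4168/597, 4160/597] (h[0] = 0 is the target).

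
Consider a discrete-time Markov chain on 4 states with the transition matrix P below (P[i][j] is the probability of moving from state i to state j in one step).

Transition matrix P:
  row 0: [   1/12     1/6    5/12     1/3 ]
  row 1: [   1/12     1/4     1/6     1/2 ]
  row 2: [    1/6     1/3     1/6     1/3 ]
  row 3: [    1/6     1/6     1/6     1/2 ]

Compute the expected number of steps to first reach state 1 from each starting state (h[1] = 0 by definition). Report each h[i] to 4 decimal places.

h = [4.7872, 0.0000, 4.1489, 4.9787]

First-step conditioning: h[1] = 0; for i ≠ 1, h[i] = 1 + Σ_k P[i][k]·h[k].
  h[0] = 1 + 1/12·h[0] + 5/12·h[2] + 1/3·h[3]
  h[2] = 1 + 1/6·h[0] + 1/6·h[2] + 1/3·h[3]
  h[3] = 1 + 1/6·h[0] + 1/6·h[2] + 1/2·h[3]
Solving the 3×3 linear system over states ≠ 1 gives exactly h = [225/47, 0, 195/47, 234/47] (h[1] = 0 is the target).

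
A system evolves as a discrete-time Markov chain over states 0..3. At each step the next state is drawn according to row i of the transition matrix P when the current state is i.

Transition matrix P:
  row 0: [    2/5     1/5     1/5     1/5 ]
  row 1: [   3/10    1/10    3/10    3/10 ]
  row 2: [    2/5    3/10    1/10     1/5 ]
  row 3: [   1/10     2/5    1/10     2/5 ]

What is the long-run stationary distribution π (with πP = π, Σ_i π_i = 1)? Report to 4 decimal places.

π = [0.2907, 0.2492, 0.1789, 0.2812]

Balance equations π_j = Σ_i π_i·P[i][j]:
  π_0 = 2/5·π_0 + 3/10·π_1 + 2/5·π_2 + 1/10·π_3
  π_1 = 1/5·π_0 + 1/10·π_1 + 3/10·π_2 + 2/5·π_3
  π_2 = 1/5·π_0 + 3/10·π_1 + 1/10·π_2 + 1/10·π_3
  normalize: π_0 + π_1 + π_2 + π_3 = 1
Solving the linear system gives exactly π = [91/313, 78/313, 56/313, 88/313].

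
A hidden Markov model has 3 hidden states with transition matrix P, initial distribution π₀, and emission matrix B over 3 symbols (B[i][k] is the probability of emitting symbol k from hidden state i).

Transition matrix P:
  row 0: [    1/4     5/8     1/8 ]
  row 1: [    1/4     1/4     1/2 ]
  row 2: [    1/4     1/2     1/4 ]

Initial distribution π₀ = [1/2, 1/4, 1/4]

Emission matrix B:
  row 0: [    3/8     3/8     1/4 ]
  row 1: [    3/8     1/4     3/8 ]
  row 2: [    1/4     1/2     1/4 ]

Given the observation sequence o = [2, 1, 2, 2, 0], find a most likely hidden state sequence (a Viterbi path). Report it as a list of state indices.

t=0: δ = [1.250e-01, 9.375e-02, 6.250e-02]  (obs o_0=2)
t=1: δ = [1.172e-02, 1.953e-02, 2.344e-02]  ψ = [0, 0, 1]  (obs o_1=1)
t=2: δ = [1.465e-03, 4.395e-03, 2.441e-03]  ψ = [2, 2, 1]  (obs o_2=2)
t=3: δ = [2.747e-04, 4.578e-04, 5.493e-04]  ψ = [1, 2, 1]  (obs o_3=2)
t=4: δ = [5.150e-05, 1.030e-04, 5.722e-05]  ψ = [2, 2, 1]  (obs o_4=0)
backtrack: best end state = 1; path = [1, 2, 1, 2, 1]

path = [1, 2, 1, 2, 1]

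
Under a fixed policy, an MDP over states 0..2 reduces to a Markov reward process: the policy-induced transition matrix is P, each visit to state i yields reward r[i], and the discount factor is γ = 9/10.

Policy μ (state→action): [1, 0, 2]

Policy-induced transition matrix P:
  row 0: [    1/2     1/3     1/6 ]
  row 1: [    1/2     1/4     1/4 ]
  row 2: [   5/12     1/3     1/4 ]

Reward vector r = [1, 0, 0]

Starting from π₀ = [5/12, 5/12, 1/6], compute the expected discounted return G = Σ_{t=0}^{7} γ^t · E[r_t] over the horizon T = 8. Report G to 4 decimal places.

G = 2.6851

t=0: π = [0.4167, 0.4167, 0.1667], E[r] = 0.4167, γ^t·E[r] = 0.416667, running G = 0.416667
t=1: π = [0.4861, 0.2986, 0.2153], E[r] = 0.4861, γ^t·E[r] = 0.437500, running G = 0.854167
t=2: π = [0.4821, 0.3084, 0.2095], E[r] = 0.4821, γ^t·E[r] = 0.390469, running G = 1.244635
t=3: π = [0.4825, 0.3076, 0.2098], E[r] = 0.4825, γ^t·E[r] = 0.351773, running G = 1.596409
t=4: π = [0.4825, 0.3077, 0.2098], E[r] = 0.4825, γ^t·E[r] = 0.316578, running G = 1.912986
t=5: π = [0.4825, 0.3077, 0.2098], E[r] = 0.4825, γ^t·E[r] = 0.284922, running G = 2.197908
t=6: π = [0.4825, 0.3077, 0.2098], E[r] = 0.4825, γ^t·E[r] = 0.256430, running G = 2.454338
t=7: π = [0.4825, 0.3077, 0.2098], E[r] = 0.4825, γ^t·E[r] = 0.230787, running G = 2.685125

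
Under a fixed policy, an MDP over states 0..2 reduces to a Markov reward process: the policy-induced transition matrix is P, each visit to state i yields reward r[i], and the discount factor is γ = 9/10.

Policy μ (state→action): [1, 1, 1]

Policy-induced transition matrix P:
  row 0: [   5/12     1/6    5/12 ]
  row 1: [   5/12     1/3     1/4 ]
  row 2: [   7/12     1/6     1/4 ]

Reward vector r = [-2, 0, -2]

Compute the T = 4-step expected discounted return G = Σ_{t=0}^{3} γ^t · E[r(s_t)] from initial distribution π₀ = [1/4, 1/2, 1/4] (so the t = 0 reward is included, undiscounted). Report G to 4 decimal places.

t=0: π = [0.2500, 0.5000, 0.2500], E[r] = -1.0000, γ^t·E[r] = -1.000000, running G = -1.000000
t=1: π = [0.4583, 0.2500, 0.2917], E[r] = -1.5000, γ^t·E[r] = -1.350000, running G = -2.350000
t=2: π = [0.4653, 0.2083, 0.3264], E[r] = -1.5833, γ^t·E[r] = -1.282500, running G = -3.632500
t=3: π = [0.4711, 0.2014, 0.3275], E[r] = -1.5972, γ^t·E[r] = -1.164375, running G = -4.796875

G = -4.7969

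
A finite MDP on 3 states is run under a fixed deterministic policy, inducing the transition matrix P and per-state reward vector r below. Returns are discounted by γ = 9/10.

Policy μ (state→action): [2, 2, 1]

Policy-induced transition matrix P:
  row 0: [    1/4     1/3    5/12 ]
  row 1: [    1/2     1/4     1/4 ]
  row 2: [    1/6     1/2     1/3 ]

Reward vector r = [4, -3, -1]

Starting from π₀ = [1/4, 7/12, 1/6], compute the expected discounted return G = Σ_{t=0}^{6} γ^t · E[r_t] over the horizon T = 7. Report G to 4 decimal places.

G = -1.2199

t=0: π = [0.2500, 0.5833, 0.1667], E[r] = -0.9167, γ^t·E[r] = -0.916667, running G = -0.916667
t=1: π = [0.3819, 0.3125, 0.3056], E[r] = 0.2847, γ^t·E[r] = 0.256250, running G = -0.660417
t=2: π = [0.3027, 0.3582, 0.3391], E[r] = -0.2031, γ^t·E[r] = -0.164531, running G = -0.824948
t=3: π = [0.3113, 0.3600, 0.3287], E[r] = -0.1635, γ^t·E[r] = -0.119215, running G = -0.944163
t=4: π = [0.3126, 0.3581, 0.3293], E[r] = -0.1532, γ^t·E[r] = -0.100509, running G = -1.044672
t=5: π = [0.3121, 0.3584, 0.3295], E[r] = -0.1563, γ^t·E[r] = -0.092288, running G = -1.136959
t=6: π = [0.3121, 0.3584, 0.3295], E[r] = -0.1561, γ^t·E[r] = -0.082975, running G = -1.219935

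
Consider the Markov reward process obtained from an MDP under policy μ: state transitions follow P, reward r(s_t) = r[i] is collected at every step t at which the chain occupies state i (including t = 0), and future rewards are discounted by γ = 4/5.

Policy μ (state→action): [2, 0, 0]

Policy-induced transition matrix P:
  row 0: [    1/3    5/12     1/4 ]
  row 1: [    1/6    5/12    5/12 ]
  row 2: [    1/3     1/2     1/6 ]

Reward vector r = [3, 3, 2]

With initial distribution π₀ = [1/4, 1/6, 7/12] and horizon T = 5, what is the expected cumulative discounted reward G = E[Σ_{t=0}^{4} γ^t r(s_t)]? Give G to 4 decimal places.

G = 8.8462

t=0: π = [0.2500, 0.1667, 0.5833], E[r] = 2.4167, γ^t·E[r] = 2.416667, running G = 2.416667
t=1: π = [0.3056, 0.4653, 0.2292], E[r] = 2.7708, γ^t·E[r] = 2.216667, running G = 4.633333
t=2: π = [0.2558, 0.4358, 0.3084], E[r] = 2.6916, γ^t·E[r] = 1.722593, running G = 6.355926
t=3: π = [0.2607, 0.4424, 0.2969], E[r] = 2.7031, γ^t·E[r] = 1.383975, running G = 7.739901
t=4: π = [0.2596, 0.4414, 0.2990], E[r] = 2.7010, γ^t·E[r] = 1.106336, running G = 8.846237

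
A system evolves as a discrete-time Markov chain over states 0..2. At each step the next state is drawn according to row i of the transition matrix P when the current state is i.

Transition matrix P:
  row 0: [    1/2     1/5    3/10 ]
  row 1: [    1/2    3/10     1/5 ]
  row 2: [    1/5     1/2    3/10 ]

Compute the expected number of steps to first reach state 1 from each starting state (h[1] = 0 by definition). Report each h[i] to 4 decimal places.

First-step conditioning: h[1] = 0; for i ≠ 1, h[i] = 1 + Σ_k P[i][k]·h[k].
  h[0] = 1 + 1/2·h[0] + 3/10·h[2]
  h[2] = 1 + 1/5·h[0] + 3/10·h[2]
Solving the 2×2 linear system over states ≠ 1 gives exactly h = [100/29, 0, 70/29] (h[1] = 0 is the target).

h = [3.4483, 0.0000, 2.4138]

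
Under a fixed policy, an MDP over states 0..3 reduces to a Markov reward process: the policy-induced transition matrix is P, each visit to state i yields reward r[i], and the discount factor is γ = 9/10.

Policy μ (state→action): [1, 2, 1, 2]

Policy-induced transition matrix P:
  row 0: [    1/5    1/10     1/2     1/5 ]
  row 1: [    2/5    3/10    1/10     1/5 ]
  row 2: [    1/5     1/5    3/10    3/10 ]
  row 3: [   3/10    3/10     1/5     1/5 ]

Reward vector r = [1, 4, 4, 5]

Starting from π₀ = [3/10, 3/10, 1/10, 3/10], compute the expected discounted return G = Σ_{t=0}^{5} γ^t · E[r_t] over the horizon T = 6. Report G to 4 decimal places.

t=0: π = [0.3000, 0.3000, 0.1000, 0.3000], E[r] = 3.4000, γ^t·E[r] = 3.400000, running G = 3.400000
t=1: π = [0.2900, 0.2300, 0.2700, 0.2100], E[r] = 3.3400, γ^t·E[r] = 3.006000, running G = 6.406000
t=2: π = [0.2670, 0.2150, 0.2910, 0.2270], E[r] = 3.4260, γ^t·E[r] = 2.775060, running G = 9.181060
t=3: π = [0.2657, 0.2175, 0.2877, 0.2291], E[r] = 3.4320, γ^t·E[r] = 2.501928, running G = 11.682988
t=4: π = [0.2664, 0.2181, 0.2867, 0.2288], E[r] = 3.4295, γ^t·E[r] = 2.250121, running G = 13.933109
t=5: π = [0.2665, 0.2180, 0.2868, 0.2287], E[r] = 3.4292, γ^t·E[r] = 2.024901, running G = 15.958010

G = 15.9580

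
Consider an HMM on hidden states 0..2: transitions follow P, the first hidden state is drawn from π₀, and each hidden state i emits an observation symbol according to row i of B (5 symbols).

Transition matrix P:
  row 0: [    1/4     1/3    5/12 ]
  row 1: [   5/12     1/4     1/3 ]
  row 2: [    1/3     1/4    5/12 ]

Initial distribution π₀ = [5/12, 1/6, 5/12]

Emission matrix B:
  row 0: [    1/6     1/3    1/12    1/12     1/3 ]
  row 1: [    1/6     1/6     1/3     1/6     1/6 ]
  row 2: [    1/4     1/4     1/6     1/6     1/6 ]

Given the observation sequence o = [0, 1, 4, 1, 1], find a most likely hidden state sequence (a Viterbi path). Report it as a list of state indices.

t=0: δ = [6.944e-02, 2.778e-02, 1.042e-01]  (obs o_0=0)
t=1: δ = [1.157e-02, 4.340e-03, 1.085e-02]  ψ = [2, 2, 2]  (obs o_1=1)
t=2: δ = [1.206e-03, 6.430e-04, 8.038e-04]  ψ = [2, 0, 0]  (obs o_2=4)
t=3: δ = [1.005e-04, 6.698e-05, 1.256e-04]  ψ = [0, 0, 0]  (obs o_3=1)
t=4: δ = [1.395e-05, 5.582e-06, 1.308e-05]  ψ = [2, 0, 2]  (obs o_4=1)
backtrack: best end state = 0; path = [2, 2, 0, 2, 0]

path = [2, 2, 0, 2, 0]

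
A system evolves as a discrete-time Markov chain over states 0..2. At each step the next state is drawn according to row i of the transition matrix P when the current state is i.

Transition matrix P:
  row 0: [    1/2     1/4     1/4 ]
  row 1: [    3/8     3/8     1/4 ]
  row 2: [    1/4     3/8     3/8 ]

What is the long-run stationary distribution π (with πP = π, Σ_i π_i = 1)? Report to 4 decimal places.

π = [0.3878, 0.3265, 0.2857]

Balance equations π_j = Σ_i π_i·P[i][j]:
  π_0 = 1/2·π_0 + 3/8·π_1 + 1/4·π_2
  π_1 = 1/4·π_0 + 3/8·π_1 + 3/8·π_2
  normalize: π_0 + π_1 + π_2 = 1
Solving the linear system gives exactly π = [19/49, 16/49, 2/7].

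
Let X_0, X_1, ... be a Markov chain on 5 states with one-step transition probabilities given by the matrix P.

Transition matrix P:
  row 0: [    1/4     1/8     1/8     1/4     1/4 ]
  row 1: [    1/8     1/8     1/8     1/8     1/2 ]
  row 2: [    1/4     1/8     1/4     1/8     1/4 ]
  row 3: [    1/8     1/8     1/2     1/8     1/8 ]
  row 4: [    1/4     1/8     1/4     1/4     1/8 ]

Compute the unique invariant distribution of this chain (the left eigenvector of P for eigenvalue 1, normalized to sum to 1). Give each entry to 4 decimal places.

Balance equations π_j = Σ_i π_i·P[i][j]:
  π_0 = 1/4·π_0 + 1/8·π_1 + 1/4·π_2 + 1/8·π_3 + 1/4·π_4
  π_1 = 1/8·π_0 + 1/8·π_1 + 1/8·π_2 + 1/8·π_3 + 1/8·π_4
  π_2 = 1/8·π_0 + 1/8·π_1 + 1/4·π_2 + 1/2·π_3 + 1/4·π_4
  π_3 = 1/4·π_0 + 1/8·π_1 + 1/8·π_2 + 1/8·π_3 + 1/4·π_4
  normalize: π_0 + π_1 + π_2 + π_3 + π_4 = 1
Solving the linear system gives exactly π = [1005/4744, 1/8, 150/593, 855/4744, 1091/4744].

π = [0.2118, 0.1250, 0.2530, 0.1802, 0.2300]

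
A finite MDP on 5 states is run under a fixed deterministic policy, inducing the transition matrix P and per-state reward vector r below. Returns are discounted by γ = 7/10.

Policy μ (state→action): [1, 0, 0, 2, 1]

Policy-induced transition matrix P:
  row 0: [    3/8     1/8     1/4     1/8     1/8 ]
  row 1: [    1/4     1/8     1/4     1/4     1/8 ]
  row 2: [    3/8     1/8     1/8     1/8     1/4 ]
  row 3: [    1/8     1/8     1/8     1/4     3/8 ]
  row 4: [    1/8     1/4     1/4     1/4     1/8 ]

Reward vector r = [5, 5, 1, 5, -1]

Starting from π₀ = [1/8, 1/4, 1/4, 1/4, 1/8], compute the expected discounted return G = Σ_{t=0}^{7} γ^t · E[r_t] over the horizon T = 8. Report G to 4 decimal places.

t=0: π = [0.1250, 0.2500, 0.2500, 0.2500, 0.1250], E[r] = 3.2500, γ^t·E[r] = 3.250000, running G = 3.250000
t=1: π = [0.2500, 0.1406, 0.1875, 0.2031, 0.2188], E[r] = 2.9375, γ^t·E[r] = 2.056250, running G = 5.306250
t=2: π = [0.2520, 0.1523, 0.2012, 0.1953, 0.1992], E[r] = 3.0000, γ^t·E[r] = 1.470000, running G = 6.776250
t=3: π = [0.2573, 0.1499, 0.2004, 0.1934, 0.1990], E[r] = 3.0044, γ^t·E[r] = 1.030507, running G = 7.806757
t=4: π = [0.2582, 0.1499, 0.2008, 0.1928, 0.1984], E[r] = 3.0065, γ^t·E[r] = 0.721868, running G = 8.528625
t=5: π = [0.2585, 0.1498, 0.2008, 0.1926, 0.1983], E[r] = 3.0070, γ^t·E[r] = 0.505391, running G = 9.034016
t=6: π = [0.2585, 0.1498, 0.2008, 0.1926, 0.1983], E[r] = 3.0072, γ^t·E[r] = 0.353790, running G = 9.387807
t=7: π = [0.2586, 0.1498, 0.2008, 0.1926, 0.1983], E[r] = 3.0072, γ^t·E[r] = 0.247656, running G = 9.635463

G = 9.6355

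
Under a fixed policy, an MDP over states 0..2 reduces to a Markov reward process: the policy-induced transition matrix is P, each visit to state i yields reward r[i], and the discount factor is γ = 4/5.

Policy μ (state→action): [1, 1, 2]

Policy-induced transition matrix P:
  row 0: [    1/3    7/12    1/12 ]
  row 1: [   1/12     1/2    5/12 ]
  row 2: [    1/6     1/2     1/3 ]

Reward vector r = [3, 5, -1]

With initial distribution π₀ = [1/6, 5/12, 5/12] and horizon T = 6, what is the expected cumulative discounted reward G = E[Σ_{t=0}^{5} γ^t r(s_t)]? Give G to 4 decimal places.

G = 9.3965

t=0: π = [0.1667, 0.4167, 0.4167], E[r] = 2.1667, γ^t·E[r] = 2.166667, running G = 2.166667
t=1: π = [0.1597, 0.5139, 0.3264], E[r] = 2.7222, γ^t·E[r] = 2.177778, running G = 4.344444
t=2: π = [0.1505, 0.5133, 0.3362], E[r] = 2.6817, γ^t·E[r] = 1.716296, running G = 6.060741
t=3: π = [0.1490, 0.5125, 0.3385], E[r] = 2.6711, γ^t·E[r] = 1.367605, running G = 7.428346
t=4: π = [0.1488, 0.5124, 0.3388], E[r] = 2.6696, γ^t·E[r] = 1.093475, running G = 8.521821
t=5: π = [0.1488, 0.5124, 0.3388], E[r] = 2.6694, γ^t·E[r] = 0.874723, running G = 9.396543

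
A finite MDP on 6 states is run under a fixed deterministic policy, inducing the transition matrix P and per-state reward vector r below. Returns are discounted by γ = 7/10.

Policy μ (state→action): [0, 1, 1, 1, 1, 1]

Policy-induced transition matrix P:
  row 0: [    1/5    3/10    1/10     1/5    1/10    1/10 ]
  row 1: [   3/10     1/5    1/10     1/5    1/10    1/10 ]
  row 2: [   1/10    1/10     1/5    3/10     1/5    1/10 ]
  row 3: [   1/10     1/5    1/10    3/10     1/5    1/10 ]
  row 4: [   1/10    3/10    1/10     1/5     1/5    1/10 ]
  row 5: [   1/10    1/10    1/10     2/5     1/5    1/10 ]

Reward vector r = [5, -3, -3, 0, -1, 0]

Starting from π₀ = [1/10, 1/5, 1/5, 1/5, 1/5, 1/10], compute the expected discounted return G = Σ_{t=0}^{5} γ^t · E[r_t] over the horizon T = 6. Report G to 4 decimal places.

G = -1.5964

t=0: π = [0.1000, 0.2000, 0.2000, 0.2000, 0.2000, 0.1000], E[r] = -0.9000, γ^t·E[r] = -0.900000, running G = -0.900000
t=1: π = [0.1500, 0.2000, 0.1200, 0.2600, 0.1700, 0.1000], E[r] = -0.3800, γ^t·E[r] = -0.266000, running G = -1.166000
t=2: π = [0.1550, 0.2100, 0.1120, 0.2580, 0.1650, 0.1000], E[r] = -0.3560, γ^t·E[r] = -0.174440, running G = -1.340440
t=3: π = [0.1575, 0.2108, 0.1112, 0.2570, 0.1635, 0.1000], E[r] = -0.3420, γ^t·E[r] = -0.117306, running G = -1.457746
t=4: π = [0.1579, 0.2110, 0.1111, 0.2568, 0.1632, 0.1000], E[r] = -0.3399, γ^t·E[r] = -0.081615, running G = -1.539361
t=5: π = [0.1580, 0.2110, 0.1111, 0.2568, 0.1631, 0.1000], E[r] = -0.3395, γ^t·E[r] = -0.057060, running G = -1.596421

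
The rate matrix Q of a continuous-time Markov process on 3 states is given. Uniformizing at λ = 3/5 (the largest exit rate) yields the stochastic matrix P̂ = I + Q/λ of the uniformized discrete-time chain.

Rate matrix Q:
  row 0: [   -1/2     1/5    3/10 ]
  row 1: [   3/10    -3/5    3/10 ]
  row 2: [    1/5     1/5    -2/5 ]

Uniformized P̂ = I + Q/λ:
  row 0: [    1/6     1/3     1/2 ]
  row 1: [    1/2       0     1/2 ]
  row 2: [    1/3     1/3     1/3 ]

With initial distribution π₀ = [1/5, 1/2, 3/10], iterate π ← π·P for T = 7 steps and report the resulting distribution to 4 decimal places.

π = [0.3215, 0.2499, 0.4286]

t=0: π = [0.2000, 0.5000, 0.3000]
t=1: π = [0.3833, 0.1667, 0.4500]
t=2: π = [0.2972, 0.2778, 0.4250]
t=3: π = [0.3301, 0.2407, 0.4292]
t=4: π = [0.3184, 0.2531, 0.4285]
t=5: π = [0.3224, 0.2490, 0.4286]
t=6: π = [0.3211, 0.2503, 0.4286]
t=7: π = [0.3215, 0.2499, 0.4286]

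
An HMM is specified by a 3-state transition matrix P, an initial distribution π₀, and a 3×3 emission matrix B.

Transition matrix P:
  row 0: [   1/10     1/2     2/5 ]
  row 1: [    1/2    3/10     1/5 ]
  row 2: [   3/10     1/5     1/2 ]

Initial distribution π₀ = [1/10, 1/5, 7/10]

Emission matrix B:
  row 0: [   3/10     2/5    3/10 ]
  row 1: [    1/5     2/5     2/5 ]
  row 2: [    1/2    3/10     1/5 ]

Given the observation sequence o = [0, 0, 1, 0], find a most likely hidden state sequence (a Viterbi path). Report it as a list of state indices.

t=0: δ = [3.000e-02, 4.000e-02, 3.500e-01]  (obs o_0=0)
t=1: δ = [3.150e-02, 1.400e-02, 8.750e-02]  ψ = [2, 2, 2]  (obs o_1=0)
t=2: δ = [1.050e-02, 7.000e-03, 1.312e-02]  ψ = [2, 2, 2]  (obs o_2=1)
t=3: δ = [1.181e-03, 1.050e-03, 3.281e-03]  ψ = [2, 0, 2]  (obs o_3=0)
backtrack: best end state = 2; path = [2, 2, 2, 2]

path = [2, 2, 2, 2]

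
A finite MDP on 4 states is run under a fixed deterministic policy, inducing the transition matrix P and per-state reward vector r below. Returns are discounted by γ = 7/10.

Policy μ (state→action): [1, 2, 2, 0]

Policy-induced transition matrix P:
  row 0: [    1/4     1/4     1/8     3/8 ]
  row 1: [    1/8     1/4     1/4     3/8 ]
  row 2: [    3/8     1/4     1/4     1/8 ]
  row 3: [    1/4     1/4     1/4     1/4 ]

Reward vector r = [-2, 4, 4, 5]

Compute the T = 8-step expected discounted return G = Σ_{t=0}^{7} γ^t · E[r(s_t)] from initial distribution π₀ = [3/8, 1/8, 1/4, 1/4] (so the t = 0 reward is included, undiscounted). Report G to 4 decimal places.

G = 7.9363

t=0: π = [0.3750, 0.1250, 0.2500, 0.2500], E[r] = 2.0000, γ^t·E[r] = 2.000000, running G = 2.000000
t=1: π = [0.2656, 0.2500, 0.2031, 0.2813], E[r] = 2.6875, γ^t·E[r] = 1.881250, running G = 3.881250
t=2: π = [0.2441, 0.2500, 0.2168, 0.2891], E[r] = 2.8242, γ^t·E[r] = 1.383867, running G = 5.265117
t=3: π = [0.2458, 0.2500, 0.2195, 0.2847], E[r] = 2.8096, γ^t·E[r] = 0.963683, running G = 6.228800
t=4: π = [0.2462, 0.2500, 0.2193, 0.2845], E[r] = 2.8074, γ^t·E[r] = 0.674065, running G = 6.902865
t=5: π = [0.2462, 0.2500, 0.2192, 0.2846], E[r] = 2.8077, γ^t·E[r] = 0.471884, running G = 7.374749
t=6: π = [0.2462, 0.2500, 0.2192, 0.2846], E[r] = 2.8077, γ^t·E[r] = 0.330323, running G = 7.705071
t=7: π = [0.2462, 0.2500, 0.2192, 0.2846], E[r] = 2.8077, γ^t·E[r] = 0.231226, running G = 7.936297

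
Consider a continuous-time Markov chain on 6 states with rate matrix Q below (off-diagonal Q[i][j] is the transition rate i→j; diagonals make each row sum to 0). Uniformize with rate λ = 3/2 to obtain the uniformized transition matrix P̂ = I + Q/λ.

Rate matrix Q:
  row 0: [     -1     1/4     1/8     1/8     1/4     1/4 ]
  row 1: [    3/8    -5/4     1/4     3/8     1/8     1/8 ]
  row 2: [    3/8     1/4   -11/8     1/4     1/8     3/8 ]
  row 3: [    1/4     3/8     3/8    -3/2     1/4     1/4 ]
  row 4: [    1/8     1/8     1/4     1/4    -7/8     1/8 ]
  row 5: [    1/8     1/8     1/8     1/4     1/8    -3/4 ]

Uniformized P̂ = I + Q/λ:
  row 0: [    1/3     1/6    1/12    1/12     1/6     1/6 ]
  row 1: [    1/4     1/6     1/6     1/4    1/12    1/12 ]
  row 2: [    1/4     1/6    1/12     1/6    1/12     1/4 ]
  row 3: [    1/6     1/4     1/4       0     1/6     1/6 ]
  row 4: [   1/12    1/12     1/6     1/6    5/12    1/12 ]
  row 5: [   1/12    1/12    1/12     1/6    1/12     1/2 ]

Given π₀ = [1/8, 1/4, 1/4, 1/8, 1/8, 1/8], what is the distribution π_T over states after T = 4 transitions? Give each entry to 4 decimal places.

π = [0.1893, 0.1459, 0.1326, 0.1395, 0.1660, 0.2266]

t=0: π = [0.1250, 0.2500, 0.2500, 0.1250, 0.1250, 0.1250]
t=1: π = [0.2083, 0.1563, 0.1354, 0.1563, 0.1458, 0.1979]
t=2: π = [0.1970, 0.1510, 0.1345, 0.1363, 0.1623, 0.2188]
t=3: π = [0.1916, 0.1463, 0.1322, 0.1401, 0.1652, 0.2247]
t=4: π = [0.1893, 0.1459, 0.1326, 0.1395, 0.1660, 0.2266]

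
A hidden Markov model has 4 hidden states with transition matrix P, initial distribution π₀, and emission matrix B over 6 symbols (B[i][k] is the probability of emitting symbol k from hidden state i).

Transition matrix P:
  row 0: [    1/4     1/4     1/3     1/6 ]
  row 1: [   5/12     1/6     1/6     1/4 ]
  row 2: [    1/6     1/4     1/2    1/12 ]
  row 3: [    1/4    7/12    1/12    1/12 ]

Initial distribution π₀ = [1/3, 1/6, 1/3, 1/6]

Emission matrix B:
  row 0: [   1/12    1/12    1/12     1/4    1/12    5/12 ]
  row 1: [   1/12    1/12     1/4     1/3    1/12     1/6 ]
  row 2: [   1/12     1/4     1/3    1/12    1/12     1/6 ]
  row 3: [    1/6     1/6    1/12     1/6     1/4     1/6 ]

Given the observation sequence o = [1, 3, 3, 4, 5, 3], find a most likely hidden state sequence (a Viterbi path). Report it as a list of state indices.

path = [2, 1, 0, 3, 1, 0]

t=0: δ = [2.778e-02, 1.389e-02, 8.333e-02, 2.778e-02]  (obs o_0=1)
t=1: δ = [3.472e-03, 6.944e-03, 3.472e-03, 1.157e-03]  ψ = [2, 2, 2, 2]  (obs o_1=3)
t=2: δ = [7.234e-04, 3.858e-04, 1.447e-04, 2.894e-04]  ψ = [1, 1, 2, 1]  (obs o_2=3)
t=3: δ = [1.507e-05, 1.507e-05, 2.009e-05, 3.014e-05]  ψ = [0, 0, 0, 0]  (obs o_3=4)
t=4: δ = [3.140e-06, 2.930e-06, 1.674e-06, 6.279e-07]  ψ = [3, 3, 2, 1]  (obs o_4=5)
t=5: δ = [3.052e-07, 2.616e-07, 8.721e-08, 1.221e-07]  ψ = [1, 0, 0, 1]  (obs o_5=3)
backtrack: best end state = 0; path = [2, 1, 0, 3, 1, 0]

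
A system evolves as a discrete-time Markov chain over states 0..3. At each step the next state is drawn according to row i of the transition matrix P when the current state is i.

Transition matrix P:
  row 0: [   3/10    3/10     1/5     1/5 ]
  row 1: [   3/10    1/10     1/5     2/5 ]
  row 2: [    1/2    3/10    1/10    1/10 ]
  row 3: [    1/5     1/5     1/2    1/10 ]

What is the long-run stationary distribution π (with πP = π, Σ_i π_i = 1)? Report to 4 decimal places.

Balance equations π_j = Σ_i π_i·P[i][j]:
  π_0 = 3/10·π_0 + 3/10·π_1 + 1/2·π_2 + 1/5·π_3
  π_1 = 3/10·π_0 + 1/10·π_1 + 3/10·π_2 + 1/5·π_3
  π_2 = 1/5·π_0 + 1/5·π_1 + 1/10·π_2 + 1/2·π_3
  normalize: π_0 + π_1 + π_2 + π_3 = 1
Solving the linear system gives exactly π = [247/755, 176/755, 179/755, 153/755].

π = [0.3272, 0.2331, 0.2371, 0.2026]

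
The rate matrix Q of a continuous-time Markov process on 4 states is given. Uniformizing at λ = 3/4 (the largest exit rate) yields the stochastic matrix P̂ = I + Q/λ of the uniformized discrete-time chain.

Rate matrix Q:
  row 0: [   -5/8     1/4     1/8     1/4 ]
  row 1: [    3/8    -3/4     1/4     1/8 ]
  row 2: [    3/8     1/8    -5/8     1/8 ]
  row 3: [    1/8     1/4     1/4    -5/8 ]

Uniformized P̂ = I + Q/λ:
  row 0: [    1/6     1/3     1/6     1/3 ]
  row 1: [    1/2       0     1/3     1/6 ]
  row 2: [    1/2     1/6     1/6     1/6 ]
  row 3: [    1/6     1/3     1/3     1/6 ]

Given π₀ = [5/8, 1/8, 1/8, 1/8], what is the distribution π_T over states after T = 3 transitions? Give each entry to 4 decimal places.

π = [0.3218, 0.2211, 0.2361, 0.2211]

t=0: π = [0.6250, 0.1250, 0.1250, 0.1250]
t=1: π = [0.2500, 0.2708, 0.2083, 0.2708]
t=2: π = [0.3264, 0.2083, 0.2569, 0.2083]
t=3: π = [0.3218, 0.2211, 0.2361, 0.2211]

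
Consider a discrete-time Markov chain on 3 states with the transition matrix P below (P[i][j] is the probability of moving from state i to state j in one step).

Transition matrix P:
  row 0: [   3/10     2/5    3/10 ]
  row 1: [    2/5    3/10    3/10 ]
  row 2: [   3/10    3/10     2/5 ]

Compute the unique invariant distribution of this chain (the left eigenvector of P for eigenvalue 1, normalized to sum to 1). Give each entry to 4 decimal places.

π = [0.3333, 0.3333, 0.3333]

Balance equations π_j = Σ_i π_i·P[i][j]:
  π_0 = 3/10·π_0 + 2/5·π_1 + 3/10·π_2
  π_1 = 2/5·π_0 + 3/10·π_1 + 3/10·π_2
  normalize: π_0 + π_1 + π_2 = 1
Solving the linear system gives exactly π = [1/3, 1/3, 1/3].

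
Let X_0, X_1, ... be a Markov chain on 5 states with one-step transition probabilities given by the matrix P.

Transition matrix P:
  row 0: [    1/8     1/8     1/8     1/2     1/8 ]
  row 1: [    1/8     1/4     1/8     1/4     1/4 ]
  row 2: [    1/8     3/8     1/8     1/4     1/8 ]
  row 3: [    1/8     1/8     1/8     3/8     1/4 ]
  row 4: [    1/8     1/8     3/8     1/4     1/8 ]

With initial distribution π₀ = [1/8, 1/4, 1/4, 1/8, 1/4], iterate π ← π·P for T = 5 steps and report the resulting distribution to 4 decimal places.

t=0: π = [0.1250, 0.2500, 0.2500, 0.1250, 0.2500]
t=1: π = [0.1250, 0.2188, 0.1875, 0.2969, 0.1719]
t=2: π = [0.1250, 0.1992, 0.1680, 0.3184, 0.1895]
t=3: π = [0.1250, 0.1919, 0.1724, 0.3210, 0.1897]
t=4: π = [0.1250, 0.1921, 0.1724, 0.3214, 0.1891]
t=5: π = [0.1250, 0.1921, 0.1723, 0.3214, 0.1892]

π = [0.1250, 0.1921, 0.1723, 0.3214, 0.1892]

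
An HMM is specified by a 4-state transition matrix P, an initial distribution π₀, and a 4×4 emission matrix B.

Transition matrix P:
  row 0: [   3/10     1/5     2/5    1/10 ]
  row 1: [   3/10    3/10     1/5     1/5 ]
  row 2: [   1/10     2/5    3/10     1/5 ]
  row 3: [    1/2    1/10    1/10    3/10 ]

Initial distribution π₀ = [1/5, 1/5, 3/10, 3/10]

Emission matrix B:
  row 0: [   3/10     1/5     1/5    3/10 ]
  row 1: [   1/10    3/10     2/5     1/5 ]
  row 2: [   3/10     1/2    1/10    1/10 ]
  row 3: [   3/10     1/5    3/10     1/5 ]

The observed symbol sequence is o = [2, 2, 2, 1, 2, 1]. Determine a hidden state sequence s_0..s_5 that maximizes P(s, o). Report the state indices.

path = [3, 3, 0, 2, 1, 2]

t=0: δ = [4.000e-02, 8.000e-02, 3.000e-02, 9.000e-02]  (obs o_0=2)
t=1: δ = [9.000e-03, 9.600e-03, 1.600e-03, 8.100e-03]  ψ = [3, 1, 0, 3]  (obs o_1=2)
t=2: δ = [8.100e-04, 1.152e-03, 3.600e-04, 7.290e-04]  ψ = [3, 1, 0, 3]  (obs o_2=2)
t=3: δ = [7.290e-05, 1.037e-04, 1.620e-04, 4.608e-05]  ψ = [3, 1, 0, 1]  (obs o_3=1)
t=4: δ = [6.221e-06, 2.592e-05, 4.860e-06, 9.720e-06]  ψ = [1, 2, 2, 2]  (obs o_4=2)
t=5: δ = [1.555e-06, 2.333e-06, 2.592e-06, 1.037e-06]  ψ = [1, 1, 1, 1]  (obs o_5=1)
backtrack: best end state = 2; path = [3, 3, 0, 2, 1, 2]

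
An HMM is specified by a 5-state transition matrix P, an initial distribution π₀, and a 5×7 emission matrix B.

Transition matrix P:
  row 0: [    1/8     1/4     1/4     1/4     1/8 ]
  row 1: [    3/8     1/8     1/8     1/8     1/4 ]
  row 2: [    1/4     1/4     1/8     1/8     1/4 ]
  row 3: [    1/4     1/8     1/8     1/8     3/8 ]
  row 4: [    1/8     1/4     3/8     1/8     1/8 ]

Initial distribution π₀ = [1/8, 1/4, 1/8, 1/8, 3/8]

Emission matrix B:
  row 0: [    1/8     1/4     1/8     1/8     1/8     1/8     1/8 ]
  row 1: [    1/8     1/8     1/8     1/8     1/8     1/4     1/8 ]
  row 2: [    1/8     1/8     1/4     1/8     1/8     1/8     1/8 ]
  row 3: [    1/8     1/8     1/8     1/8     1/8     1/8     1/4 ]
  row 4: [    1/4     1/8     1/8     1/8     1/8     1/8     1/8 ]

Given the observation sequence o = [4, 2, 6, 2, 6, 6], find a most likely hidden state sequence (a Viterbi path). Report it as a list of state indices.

t=0: δ = [1.562e-02, 3.125e-02, 1.562e-02, 1.562e-02, 4.688e-02]  (obs o_0=4)
t=1: δ = [1.465e-03, 1.465e-03, 4.395e-03, 7.324e-04, 9.766e-04]  ψ = [1, 4, 4, 4, 1]  (obs o_1=2)
t=2: δ = [1.373e-04, 1.373e-04, 6.866e-05, 1.373e-04, 1.373e-04]  ψ = [2, 2, 2, 2, 2]  (obs o_2=6)
t=3: δ = [6.437e-06, 4.292e-06, 1.287e-05, 4.292e-06, 6.437e-06]  ψ = [1, 0, 4, 0, 3]  (obs o_3=2)
t=4: δ = [4.023e-07, 4.023e-07, 3.017e-07, 4.023e-07, 4.023e-07]  ψ = [2, 2, 4, 0, 2]  (obs o_4=6)
t=5: δ = [1.886e-08, 1.257e-08, 1.886e-08, 2.515e-08, 1.886e-08]  ψ = [1, 0, 4, 0, 3]  (obs o_5=6)
backtrack: best end state = 3; path = [4, 2, 4, 2, 0, 3]

path = [4, 2, 4, 2, 0, 3]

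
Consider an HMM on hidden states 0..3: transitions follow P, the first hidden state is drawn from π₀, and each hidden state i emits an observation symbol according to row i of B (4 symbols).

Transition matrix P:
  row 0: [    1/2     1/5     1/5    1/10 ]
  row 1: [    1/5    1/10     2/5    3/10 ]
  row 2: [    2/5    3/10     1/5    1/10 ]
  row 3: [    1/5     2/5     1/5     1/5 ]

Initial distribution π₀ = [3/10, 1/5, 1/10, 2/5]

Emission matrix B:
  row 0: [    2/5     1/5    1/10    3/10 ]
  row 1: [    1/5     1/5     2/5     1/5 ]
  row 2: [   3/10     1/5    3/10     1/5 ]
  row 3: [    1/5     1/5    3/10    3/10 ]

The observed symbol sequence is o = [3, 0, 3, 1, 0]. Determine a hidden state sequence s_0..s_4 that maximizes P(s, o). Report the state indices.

t=0: δ = [9.000e-02, 4.000e-02, 2.000e-02, 1.200e-01]  (obs o_0=3)
t=1: δ = [1.800e-02, 9.600e-03, 7.200e-03, 4.800e-03]  ψ = [0, 3, 3, 3]  (obs o_1=0)
t=2: δ = [2.700e-03, 7.200e-04, 7.680e-04, 8.640e-04]  ψ = [0, 0, 1, 1]  (obs o_2=3)
t=3: δ = [2.700e-04, 1.080e-04, 1.080e-04, 5.400e-05]  ψ = [0, 0, 0, 0]  (obs o_3=1)
t=4: δ = [5.400e-05, 1.080e-05, 1.620e-05, 6.480e-06]  ψ = [0, 0, 0, 1]  (obs o_4=0)
backtrack: best end state = 0; path = [0, 0, 0, 0, 0]

path = [0, 0, 0, 0, 0]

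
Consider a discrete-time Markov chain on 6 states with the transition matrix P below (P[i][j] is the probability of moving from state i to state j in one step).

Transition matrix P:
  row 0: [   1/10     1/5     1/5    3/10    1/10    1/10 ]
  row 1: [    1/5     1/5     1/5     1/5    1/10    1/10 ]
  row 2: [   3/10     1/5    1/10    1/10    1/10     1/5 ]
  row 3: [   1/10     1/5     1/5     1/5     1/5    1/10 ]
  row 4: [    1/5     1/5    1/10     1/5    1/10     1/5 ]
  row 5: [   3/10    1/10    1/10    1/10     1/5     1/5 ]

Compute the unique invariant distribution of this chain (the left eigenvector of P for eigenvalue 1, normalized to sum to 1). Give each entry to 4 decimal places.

Balance equations π_j = Σ_i π_i·P[i][j]:
  π_0 = 1/10·π_0 + 1/5·π_1 + 3/10·π_2 + 1/10·π_3 + 1/5·π_4 + 3/10·π_5
  π_1 = 1/5·π_0 + 1/5·π_1 + 1/5·π_2 + 1/5·π_3 + 1/5·π_4 + 1/10·π_5
  π_2 = 1/5·π_0 + 1/5·π_1 + 1/10·π_2 + 1/5·π_3 + 1/10·π_4 + 1/10·π_5
  π_3 = 3/10·π_0 + 1/5·π_1 + 1/10·π_2 + 1/5·π_3 + 1/5·π_4 + 1/10·π_5
  π_4 = 1/10·π_0 + 1/10·π_1 + 1/10·π_2 + 1/5·π_3 + 1/10·π_4 + 1/5·π_5
  normalize: π_0 + π_1 + π_2 + π_3 + π_4 + π_5 = 1
Solving the linear system gives exactly π = [71/370, 2267/12210, 1913/12210, 7/37, 1627/12210, 175/1221].

π = [0.1919, 0.1857, 0.1567, 0.1892, 0.1333, 0.1433]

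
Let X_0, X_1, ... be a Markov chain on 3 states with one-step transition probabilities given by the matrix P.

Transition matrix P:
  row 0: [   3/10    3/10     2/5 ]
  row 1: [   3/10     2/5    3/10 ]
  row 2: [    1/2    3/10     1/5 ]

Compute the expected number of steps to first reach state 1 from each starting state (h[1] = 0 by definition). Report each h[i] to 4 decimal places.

First-step conditioning: h[1] = 0; for i ≠ 1, h[i] = 1 + Σ_k P[i][k]·h[k].
  h[0] = 1 + 3/10·h[0] + 2/5·h[2]
  h[2] = 1 + 1/2·h[0] + 1/5·h[2]
Solving the 2×2 linear system over states ≠ 1 gives exactly h = [10/3, 0, 10/3] (h[1] = 0 is the target).

h = [3.3333, 0.0000, 3.3333]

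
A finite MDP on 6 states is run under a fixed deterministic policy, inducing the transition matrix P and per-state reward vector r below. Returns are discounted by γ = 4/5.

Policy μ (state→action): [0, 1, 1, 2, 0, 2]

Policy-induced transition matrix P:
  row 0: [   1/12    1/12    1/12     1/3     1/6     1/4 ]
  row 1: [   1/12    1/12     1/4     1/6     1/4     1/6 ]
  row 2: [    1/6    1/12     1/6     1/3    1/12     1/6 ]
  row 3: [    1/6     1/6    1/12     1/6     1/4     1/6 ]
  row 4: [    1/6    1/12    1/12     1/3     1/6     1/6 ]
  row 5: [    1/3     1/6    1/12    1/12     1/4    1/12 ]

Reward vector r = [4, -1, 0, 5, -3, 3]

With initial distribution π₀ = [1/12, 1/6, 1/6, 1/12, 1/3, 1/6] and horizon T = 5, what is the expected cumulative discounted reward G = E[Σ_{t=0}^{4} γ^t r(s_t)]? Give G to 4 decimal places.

G = 4.0413

t=0: π = [0.0833, 0.1667, 0.1667, 0.0833, 0.3333, 0.1667], E[r] = 0.0833, γ^t·E[r] = 0.083333, running G = 0.083333
t=1: π = [0.1736, 0.1042, 0.1250, 0.2500, 0.1875, 0.1597], E[r] = 1.7569, γ^t·E[r] = 1.405556, running G = 1.488889
t=2: π = [0.1701, 0.1175, 0.1111, 0.2344, 0.1991, 0.1678], E[r] = 1.6412, γ^t·E[r] = 1.050370, running G = 2.539259
t=3: π = [0.1707, 0.1168, 0.1122, 0.2327, 0.2007, 0.1669], E[r] = 1.6279, γ^t·E[r] = 0.833506, running G = 3.372765
t=4: π = [0.1705, 0.1166, 0.1122, 0.2334, 0.2004, 0.1670], E[r] = 1.6321, γ^t·E[r] = 0.668504, running G = 4.041269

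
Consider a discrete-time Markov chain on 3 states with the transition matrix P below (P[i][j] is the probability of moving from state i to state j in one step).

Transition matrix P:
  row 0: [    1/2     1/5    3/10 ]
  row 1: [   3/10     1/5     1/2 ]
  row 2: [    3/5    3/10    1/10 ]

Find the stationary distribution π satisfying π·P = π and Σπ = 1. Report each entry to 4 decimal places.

π = [0.4831, 0.2288, 0.2881]

Balance equations π_j = Σ_i π_i·P[i][j]:
  π_0 = 1/2·π_0 + 3/10·π_1 + 3/5·π_2
  π_1 = 1/5·π_0 + 1/5·π_1 + 3/10·π_2
  normalize: π_0 + π_1 + π_2 = 1
Solving the linear system gives exactly π = [57/118, 27/118, 17/59].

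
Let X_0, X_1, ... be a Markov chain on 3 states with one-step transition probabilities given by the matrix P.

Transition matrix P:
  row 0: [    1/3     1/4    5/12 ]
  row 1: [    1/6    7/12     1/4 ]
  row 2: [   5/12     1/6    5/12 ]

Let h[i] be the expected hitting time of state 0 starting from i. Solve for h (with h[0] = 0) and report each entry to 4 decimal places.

First-step conditioning: h[0] = 0; for i ≠ 0, h[i] = 1 + Σ_k P[i][k]·h[k].
  h[1] = 1 + 7/12·h[1] + 1/4·h[2]
  h[2] = 1 + 1/6·h[1] + 5/12·h[2]
Solving the 2×2 linear system over states ≠ 0 gives exactly h = [0, 120/29, 84/29] (h[0] = 0 is the target).

h = [0.0000, 4.1379, 2.8966]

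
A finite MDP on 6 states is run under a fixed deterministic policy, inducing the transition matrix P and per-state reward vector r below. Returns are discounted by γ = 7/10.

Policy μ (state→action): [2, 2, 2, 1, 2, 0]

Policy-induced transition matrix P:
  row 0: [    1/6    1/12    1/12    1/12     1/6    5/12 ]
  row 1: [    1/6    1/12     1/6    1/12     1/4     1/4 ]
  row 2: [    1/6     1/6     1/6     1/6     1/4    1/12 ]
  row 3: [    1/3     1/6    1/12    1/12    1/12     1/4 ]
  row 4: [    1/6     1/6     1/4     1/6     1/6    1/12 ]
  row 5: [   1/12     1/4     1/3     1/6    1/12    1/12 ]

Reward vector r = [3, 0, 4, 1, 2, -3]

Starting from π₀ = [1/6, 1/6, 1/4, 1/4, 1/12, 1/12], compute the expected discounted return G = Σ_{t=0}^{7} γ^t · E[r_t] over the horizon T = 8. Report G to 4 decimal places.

t=0: π = [0.1667, 0.1667, 0.2500, 0.2500, 0.0833, 0.0833], E[r] = 1.6667, γ^t·E[r] = 1.666667, running G = 1.666667
t=1: π = [0.2014, 0.1458, 0.1528, 0.1181, 0.1736, 0.2083], E[r] = 1.0556, γ^t·E[r] = 0.738889, running G = 2.405556
t=2: π = [0.1690, 0.1551, 0.1892, 0.1279, 0.1644, 0.1944], E[r] = 1.1372, γ^t·E[r] = 0.557205, running G = 2.962760
t=3: π = [0.1718, 0.1559, 0.1880, 0.1290, 0.1685, 0.1868], E[r] = 1.1730, γ^t·E[r] = 0.402334, running G = 3.365094
t=4: π = [0.1726, 0.1549, 0.1868, 0.1286, 0.1690, 0.1881], E[r] = 1.1673, γ^t·E[r] = 0.280276, running G = 3.645370
t=5: π = [0.1724, 0.1550, 0.1870, 0.1287, 0.1688, 0.1881], E[r] = 1.1671, γ^t·E[r] = 0.196147, running G = 3.841517
t=6: π = [0.1724, 0.1551, 0.1870, 0.1287, 0.1688, 0.1881], E[r] = 1.1672, γ^t·E[r] = 0.137319, running G = 3.978836
t=7: π = [0.1724, 0.1551, 0.1870, 0.1287, 0.1688, 0.1881], E[r] = 1.1672, γ^t·E[r] = 0.096122, running G = 4.074958

G = 4.0750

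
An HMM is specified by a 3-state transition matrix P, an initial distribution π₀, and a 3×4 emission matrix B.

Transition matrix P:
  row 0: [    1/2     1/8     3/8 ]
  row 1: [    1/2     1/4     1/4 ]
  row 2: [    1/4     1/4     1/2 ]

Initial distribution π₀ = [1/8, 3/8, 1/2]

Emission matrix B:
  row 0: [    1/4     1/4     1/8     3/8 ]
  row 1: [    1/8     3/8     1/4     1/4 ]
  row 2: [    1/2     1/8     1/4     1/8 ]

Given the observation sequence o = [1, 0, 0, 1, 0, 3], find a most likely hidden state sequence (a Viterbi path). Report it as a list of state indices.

t=0: δ = [3.125e-02, 1.406e-01, 6.250e-02]  (obs o_0=1)
t=1: δ = [1.758e-02, 4.395e-03, 1.758e-02]  ψ = [1, 1, 1]  (obs o_1=0)
t=2: δ = [2.197e-03, 5.493e-04, 4.395e-03]  ψ = [0, 2, 2]  (obs o_2=0)
t=3: δ = [2.747e-04, 4.120e-04, 2.747e-04]  ψ = [0, 2, 2]  (obs o_3=1)
t=4: δ = [5.150e-05, 1.287e-05, 6.866e-05]  ψ = [1, 1, 2]  (obs o_4=0)
t=5: δ = [9.656e-06, 4.292e-06, 4.292e-06]  ψ = [0, 2, 2]  (obs o_5=3)
backtrack: best end state = 0; path = [1, 2, 2, 1, 0, 0]

path = [1, 2, 2, 1, 0, 0]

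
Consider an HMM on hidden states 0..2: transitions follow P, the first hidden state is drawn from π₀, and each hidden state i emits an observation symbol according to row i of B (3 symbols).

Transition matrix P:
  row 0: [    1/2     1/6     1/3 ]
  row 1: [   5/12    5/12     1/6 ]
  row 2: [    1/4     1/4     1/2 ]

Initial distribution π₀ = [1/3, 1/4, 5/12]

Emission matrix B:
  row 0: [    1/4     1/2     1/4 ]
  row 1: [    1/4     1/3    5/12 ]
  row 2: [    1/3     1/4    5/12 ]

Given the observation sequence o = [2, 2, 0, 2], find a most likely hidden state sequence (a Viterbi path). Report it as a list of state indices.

path = [2, 2, 2, 2]

t=0: δ = [8.333e-02, 1.042e-01, 1.736e-01]  (obs o_0=2)
t=1: δ = [1.085e-02, 1.808e-02, 3.617e-02]  ψ = [1, 1, 2]  (obs o_1=2)
t=2: δ = [2.261e-03, 2.261e-03, 6.028e-03]  ψ = [2, 2, 2]  (obs o_2=0)
t=3: δ = [3.768e-04, 6.279e-04, 1.256e-03]  ψ = [2, 2, 2]  (obs o_3=2)
backtrack: best end state = 2; path = [2, 2, 2, 2]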